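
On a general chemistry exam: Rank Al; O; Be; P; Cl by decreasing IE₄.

The fourth ionization energy removes an electron from the +3 ion. For each element: Al³⁺ is the bare [Ne] core; O³⁺ still has 3 valence electrons; Be³⁺ is already 1 electron into the core; P³⁺ still has 2 valence electrons; Cl³⁺ still has 4 valence electrons.
Core electrons are held far more tightly than valence electrons, so Al and Be top the IE_4 order.
Valence configurations: O³⁺ [He]2s²2p¹, P³⁺ [Ne]3s², Cl³⁺ [Ne]3s²3p².
The numbers (kJ/mol): Al 11577, O 7469, Be 21007, P 4964, Cl 5159.
Overall IE_4 order: P < Cl < O < Al < Be.

Be > Al > O > Cl > P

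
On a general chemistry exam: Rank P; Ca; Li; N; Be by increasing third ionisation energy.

The third ionization energy removes an electron from the +2 ion. For each element: P²⁺ still has 3 valence electrons; Ca²⁺ is the bare [Ar] core; Li²⁺ is already 1 electron into the core; N²⁺ still has 3 valence electrons; Be²⁺ is the bare [He] core.
Breaking into a closed-shell core is much more expensive than removing a leftover valence electron — Ca, Li and Be have the largest IE_3 here.
Valence configurations: P²⁺ [Ne]3s²3p¹, N²⁺ [He]2s²2p¹.
The numbers (kJ/mol): P 2914, Ca 4912, Li 11815, N 4578, Be 14849.
Putting it together, IE_3: P < N < Ca < Li < Be.

P < N < Ca < Li < Be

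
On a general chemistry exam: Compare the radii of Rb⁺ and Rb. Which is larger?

Forming Rb⁺ removes 1 electron from Rb. Fewer electrons for the same nuclear charge means less shielding and a higher Z_eff on the remaining electrons, and for main-group metals the entire outer shell is lost.
A cation is smaller than its parent atom: Rb⁺ < Rb.

Rb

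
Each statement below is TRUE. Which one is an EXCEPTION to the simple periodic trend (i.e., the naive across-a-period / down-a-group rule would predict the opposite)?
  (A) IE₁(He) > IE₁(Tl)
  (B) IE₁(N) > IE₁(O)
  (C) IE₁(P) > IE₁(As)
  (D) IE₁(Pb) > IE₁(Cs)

The general trend: IE₁ increases across a period and decreases down a group.
(A) He (period 1, group 18) vs Tl (period 6, group 13): the stated order agrees with the simple trend.
(B) N (period 2, group 15) vs O (period 2, group 16): the stated order contradicts the simple trend.
(C) P (period 3, group 15) vs As (period 4, group 15): the stated order agrees with the simple trend.
(D) Pb (period 6, group 14) vs Cs (period 6, group 1): the stated order agrees with the simple trend.
The exception is (B): pairing an electron in O's 2p⁴ costs repulsion energy, so O ionizes more easily than half-filled N (2p³).

(B)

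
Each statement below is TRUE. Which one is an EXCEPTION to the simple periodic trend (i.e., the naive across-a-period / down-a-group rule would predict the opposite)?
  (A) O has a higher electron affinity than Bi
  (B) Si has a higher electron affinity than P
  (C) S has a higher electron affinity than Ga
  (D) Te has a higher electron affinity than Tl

(B)

The general trend: electron affinity increases across a period and decreases down a group.
(A) O (period 2, group 16) vs Bi (period 6, group 15): the stated order agrees with the simple trend.
(B) Si (period 3, group 14) vs P (period 3, group 15): the stated order contradicts the simple trend.
(C) S (period 3, group 16) vs Ga (period 4, group 13): the stated order agrees with the simple trend.
(D) Te (period 5, group 16) vs Tl (period 6, group 13): the stated order agrees with the simple trend.
The exception is (B): adding an electron to P's half-filled 3p³ is unfavourable, so Si (3p²) has the more exothermic EA.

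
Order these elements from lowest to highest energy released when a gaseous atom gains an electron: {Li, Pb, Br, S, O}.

Adding an electron releases more energy for atoms nearer the top right (short of the noble gases).
Neither a single period nor a single group — weigh both effects.
Li > Pb: period and group pull opposite ways; the down-group shift dominates (60 vs 35 kJ/mol).
O > Li: both are in period 2; the period trend gives O the larger value.
S > O: this pair runs against the simple trend — see the exception note.
Br > S: period and group pull opposite ways; the across-period shift dominates (325 vs 200 kJ/mol).
Note the exception: S has a higher electron affinity than O, contrary to the simple trend — the compact 2p subshell of O repels the added electron more than S's larger 3p does.
Approximate values (kJ/mol): Li 60, O 141, S 200, Br 325, Pb 35.
So from lowest to highest: Pb < Li < O < S < Br.

Pb, Li, O, S, Br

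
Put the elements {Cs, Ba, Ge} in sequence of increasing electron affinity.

Ba, Cs, Ge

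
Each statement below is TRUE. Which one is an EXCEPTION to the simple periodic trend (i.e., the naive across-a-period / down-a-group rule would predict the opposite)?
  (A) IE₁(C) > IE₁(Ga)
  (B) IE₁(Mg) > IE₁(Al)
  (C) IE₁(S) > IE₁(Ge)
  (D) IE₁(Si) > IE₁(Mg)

The general trend: first ionisation energy increases across a period and decreases down a group.
(A) C (period 2, group 14) vs Ga (period 4, group 13): the stated order agrees with the simple trend.
(B) Mg (period 3, group 2) vs Al (period 3, group 13): the stated order contradicts the simple trend.
(C) S (period 3, group 16) vs Ge (period 4, group 14): the stated order agrees with the simple trend.
(D) Si (period 3, group 14) vs Mg (period 3, group 2): the stated order agrees with the simple trend.
The exception is (B): Al's single 3p electron is easier to remove than one from Mg's filled 3s².

(B)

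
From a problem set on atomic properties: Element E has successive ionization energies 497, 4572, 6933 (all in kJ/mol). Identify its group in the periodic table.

Group 1

Look for the largest jump between consecutive ionization energies: IE2/IE1 ≈ 9.2, far larger than any earlier ratio.
That jump marks the point where a core electron is being removed. So the atom has 1 valence electron.
A main-group element with 1 valence electron is in group 1.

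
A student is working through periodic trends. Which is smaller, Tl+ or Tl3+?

Tl3+

Both ions have Z = 81 protons, but Tl3+ has lost more electrons, so its remaining electrons feel a larger effective nuclear charge per electron and are pulled in more tightly.
Higher positive charge → smaller ion, so Tl+ > Tl3+.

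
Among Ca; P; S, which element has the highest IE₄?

After 3 electrons have been removed, what remains? Ca³⁺ is already 1 electron into the core; P³⁺ still has 2 valence electrons; S³⁺ still has 3 valence electrons.
Breaking into a closed-shell core is much more expensive than removing a leftover valence electron — Ca has the largest IE_4 here.
Valence configurations: P³⁺ [Ne]3s², S³⁺ [Ne]3s²3p¹.
S³⁺ loses a lone 3p electron whereas P³⁺ must break into a filled 3s² pair, so IE_4(P) > IE_4(S) even though S has the higher nuclear charge.
The numbers (kJ/mol): Ca 6491, P 4964, S 4556.
Hence IE_4: S < P < Ca.

Ca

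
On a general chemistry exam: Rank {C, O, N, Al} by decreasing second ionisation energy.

O > N > C > Al

IE_2 is the cost of taking one more electron from the +1 cation: C⁺ still has 3 valence electrons; O⁺ still has 5 valence electrons; N⁺ still has 4 valence electrons; Al⁺ still has 2 valence electrons.
All are still removing valence electrons, so compare the +1 ions as you would atoms: IE_2 generally rises across a period (higher Z_eff) and falls down a group (larger shell), subject to the usual subshell exceptions.
Valence configurations: C⁺ [He]2s²2p¹, O⁺ [He]2s²2p³, N⁺ [He]2s²2p², Al⁺ [Ne]3s².
Approximate IE_2 values (kJ/mol): C 2353, O 3388, N 2856, Al 1817.
Overall IE_2 order: Al < C < N < O.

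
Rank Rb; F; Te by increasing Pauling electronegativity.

F is in period 2, group 17; Rb is in period 5, group 1; Te is in period 5, group 16.
Smaller atoms with higher effective nuclear charge are more electronegative.
Neither a single period nor a single group — weigh both effects.
Te > Rb: Te lies to the right of Rb in period 5, so the across-period effect alone puts Te higher.
F > Te: relative to Te, both the across-period and down-group shifts push F's electronegativity up.
Approximate values (Pauling): F 3.98, Rb 0.82, Te 2.10.
So from lowest to highest: Rb < Te < F.

Rb < Te < F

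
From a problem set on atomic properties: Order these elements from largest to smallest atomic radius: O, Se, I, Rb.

O is in period 2, group 16; Se is in period 4, group 16; Rb is in period 5, group 1; I is in period 5, group 17.
Radius decreases left→right (rising Z_eff, same n) and increases top→bottom (higher n).
These span different periods and groups, so the two trends combine.
Se > O: they share group 16; the group trend gives Se the larger value.
I > Se: the two effects oppose for this pair; the down-group effect wins (133 vs 116 pm).
Rb > I: both are in period 5; the period trend gives Rb the larger value.
Tabulated atomic radius (pm): O 63, Se 116, Rb 210, I 133.
So from largest to smallest: Rb > I > Se > O.

Rb > I > Se > O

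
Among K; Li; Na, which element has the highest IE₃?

Li

The third ionization energy removes an electron from the +2 ion. For each element: K²⁺ is already 1 electron into the core; Li²⁺ is already 1 electron into the core; Na²⁺ is already 1 electron into the core.
All of these are removing an electron from a noble-gas core or deeper; the smaller core (lower principal quantum number) is held far more tightly, and within a period the higher nuclear charge binds the same core more tightly.
The numbers (kJ/mol): K 4420, Li 11815, Na 6910.
Putting it together, IE_3: K < Na < Li.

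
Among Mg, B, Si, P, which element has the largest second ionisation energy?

B

IE_2 is the cost of taking one more electron from the +1 cation: Mg⁺ still has 1 valence electron; B⁺ still has 2 valence electrons; Si⁺ still has 3 valence electrons; P⁺ still has 4 valence electrons.
All are still removing valence electrons, so compare the +1 ions as you would atoms: IE_2 generally rises across a period (higher Z_eff) and falls down a group (larger shell), subject to the usual subshell exceptions.
Valence configurations: Mg⁺ [Ne]3s¹, B⁺ [He]2s², Si⁺ [Ne]3s²3p¹, P⁺ [Ne]3s²3p².
Approximate IE_2 values (kJ/mol): Mg 1451, B 2427, Si 1577, P 1907.
Hence IE_2: Mg < Si < P < B.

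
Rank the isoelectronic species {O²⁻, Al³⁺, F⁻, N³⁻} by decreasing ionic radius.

All of these have 10 electrons, so size is governed by nuclear charge alone: the more protons, the stronger the pull on the same electron cloud, and the smaller the ion.
Nuclear charges: Al³⁺ (Z=13), F⁻ (Z=9), O²⁻ (Z=8), N³⁻ (Z=7).
Largest to smallest: N³⁻ > O²⁻ > F⁻ > Al³⁺.

N³⁻ > O²⁻ > F⁻ > Al³⁺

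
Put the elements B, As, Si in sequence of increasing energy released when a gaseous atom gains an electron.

B < As < Si

B is in period 2, group 13; Si is in period 3, group 14; As is in period 4, group 15.
Atoms with high Z_eff and room in the valence shell (especially the halogens) have the most exothermic electron affinities.
These sit on a diagonal, where the across-period and down-group effects partly cancel.
As > B: period and group pull opposite ways; the across-period shift dominates (78 vs 27 kJ/mol).
Si > As: period and group pull opposite ways; the down-group shift dominates (134 vs 78 kJ/mol).
Tabulated electron affinity (kJ/mol): B 27, Si 134, As 78.
So from lowest to highest: B < As < Si.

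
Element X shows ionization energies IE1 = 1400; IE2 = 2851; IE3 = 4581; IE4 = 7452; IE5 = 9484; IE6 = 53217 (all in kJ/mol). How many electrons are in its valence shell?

Look for the largest jump between consecutive ionization energies: IE6/IE5 ≈ 5.6, far larger than any earlier ratio.
That jump marks the point where a core electron is being removed. So the atom has 5 valence electrons.

5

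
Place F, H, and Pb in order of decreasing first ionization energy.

F > H > Pb

Removing the outermost electron gets harder across a period and easier down a group.
Neither a single period nor a single group — weigh both effects.
H > Pb: the two effects oppose for this pair; the down-group effect wins (1312 vs 716 kJ/mol).
F > H: the two effects oppose for this pair; the across-period effect wins (1681 vs 1312 kJ/mol).
Approximate values (kJ/mol): H 1312, F 1681, Pb 716.
So from highest to lowest: F > H > Pb.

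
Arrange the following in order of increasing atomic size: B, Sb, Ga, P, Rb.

Radius decreases left→right (rising Z_eff, same n) and increases top→bottom (higher n).
Here both period and group differ, so the two effects have to be weighed against each other.
P > B: the two effects oppose for this pair; the down-group effect wins (111 vs 85 pm).
Ga > P: both effects reinforce here, so Ga is clearly the larger of the two.
Sb > Ga: period and group pull opposite ways; the down-group shift dominates (140 vs 124 pm).
Rb > Sb: both are in period 5; the period trend gives Rb the larger value.
Tabulated atomic radius (pm): B 85, P 111, Ga 124, Rb 210, Sb 140.
So from smallest to largest: B < P < Ga < Sb < Rb.

B < P < Ga < Sb < Rb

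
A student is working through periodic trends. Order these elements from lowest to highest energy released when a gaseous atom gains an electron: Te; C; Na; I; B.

B is in period 2, group 13; C is in period 2, group 14; Na is in period 3, group 1; Te is in period 5, group 16; I is in period 5, group 17.
Electron affinity generally becomes more exothermic across a period toward the halogens and less exothermic down a group.
Neither a single period nor a single group — weigh both effects.
Na > B: this pair runs against the simple trend — see the exception note.
C > Na: both effects reinforce here, so C is clearly the higher of the two.
Te > C: period and group pull opposite ways; the across-period shift dominates (190 vs 122 kJ/mol).
I > Te: I lies to the right of Te in period 5, so the across-period effect alone puts I higher.
Note the exception: Na has a higher electron affinity than B, contrary to the simple trend — B's ns²np¹ configuration gives only a small electron affinity — the sparsely filled np subshell binds an added electron weakly.
For reference (kJ/mol): B 27, C 122, Na 53, Te 190, I 295.
So from lowest to highest: B < Na < C < Te < I.

B < Na < C < Te < I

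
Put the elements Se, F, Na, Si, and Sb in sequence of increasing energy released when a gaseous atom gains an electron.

F is in period 2, group 17; Na is in period 3, group 1; Si is in period 3, group 14; Se is in period 4, group 16; Sb is in period 5, group 15.
Electron affinity generally becomes more exothermic across a period toward the halogens and less exothermic down a group.
Here both period and group differ, so the two effects have to be weighed against each other.
Sb > Na: period and group pull opposite ways; the across-period shift dominates (103 vs 53 kJ/mol).
Si > Sb: period and group pull opposite ways; the down-group shift dominates (134 vs 103 kJ/mol).
Se > Si: the two effects oppose for this pair; the across-period effect wins (195 vs 134 kJ/mol).
F > Se: both effects reinforce here, so F is clearly the higher of the two.
Tabulated electron affinity (kJ/mol): F 328, Na 53, Si 134, Se 195, Sb 103.
So from lowest to highest: Na < Sb < Si < Se < F.

Na, Sb, Si, Se, F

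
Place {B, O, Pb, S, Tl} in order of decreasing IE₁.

B is in period 2, group 13; O is in period 2, group 16; S is in period 3, group 16; Tl is in period 6, group 13; Pb is in period 6, group 14.
Across a period the outer electron is held more tightly (higher IE₁); down a group it sits in a higher shell, more shielded, and comes off more easily.
Neither a single period nor a single group — weigh both effects.
Pb > Tl: Pb lies to the right of Tl in period 6, so the across-period effect alone puts Pb higher.
B > Pb: period and group pull opposite ways; the down-group shift dominates (801 vs 716 kJ/mol).
S > B: period and group pull opposite ways; the across-period shift dominates (1000 vs 801 kJ/mol).
O > S: O sits above S in group 16, so the down-group effect alone puts O higher.
For reference (kJ/mol): B 801, O 1314, S 1000, Tl 589, Pb 716.
So from highest to lowest: O > S > B > Pb > Tl.

O > S > B > Pb > Tl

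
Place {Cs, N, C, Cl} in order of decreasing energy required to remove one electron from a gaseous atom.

C is in period 2, group 14; N is in period 2, group 15; Cl is in period 3, group 17; Cs is in period 6, group 1.
Across a period the outer electron is held more tightly (higher IE₁); down a group it sits in a higher shell, more shielded, and comes off more easily.
Neither a single period nor a single group — weigh both effects.
C > Cs: relative to Cs, both the across-period and down-group shifts push C's first ionization energy up.
Cl > C: period and group pull opposite ways; the across-period shift dominates (1251 vs 1086 kJ/mol).
N > Cl: the two effects oppose for this pair; the down-group effect wins (1402 vs 1251 kJ/mol).
Approximate values (kJ/mol): C 1086, N 1402, Cl 1251, Cs 376.
So from highest to lowest: N > Cl > C > Cs.

N > Cl > C > Cs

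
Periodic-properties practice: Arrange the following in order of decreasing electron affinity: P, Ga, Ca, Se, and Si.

Se > Si > P > Ga > Ca

Si is in period 3, group 14; P is in period 3, group 15; Ca is in period 4, group 2; Ga is in period 4, group 13; Se is in period 4, group 16.
Adding an electron releases more energy for atoms nearer the top right (short of the noble gases).
Neither a single period nor a single group — weigh both effects.
Ga > Ca: both are in period 4; the period trend gives Ga the larger value.
P > Ga: both effects reinforce here, so P is clearly the higher of the two.
Si > P: this pair runs against the simple trend — see the exception note.
Se > Si: the two effects oppose for this pair; the across-period effect wins (195 vs 134 kJ/mol).
Note the exception: Si has a higher electron affinity than P, contrary to the simple trend — adding an electron to P's half-filled 3p³ is unfavourable, so Si (3p²) has the more exothermic EA.
Approximate values (kJ/mol): Si 134, P 72, Ca 2, Ga 29, Se 195.
So from highest to lowest: Se > Si > P > Ga > Ca.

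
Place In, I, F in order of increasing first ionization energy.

In < I < F

Across a period the outer electron is held more tightly (higher IE₁); down a group it sits in a higher shell, more shielded, and comes off more easily.
These span different periods and groups, so the two trends combine.
I > In: I lies to the right of In in period 5, so the across-period effect alone puts I higher.
F > I: they share group 17; the group trend gives F the larger value.
For reference (kJ/mol): F 1681, In 558, I 1008.
So from lowest to highest: In < I < F.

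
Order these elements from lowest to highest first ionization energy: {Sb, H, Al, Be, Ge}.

Al < Ge < Sb < Be < H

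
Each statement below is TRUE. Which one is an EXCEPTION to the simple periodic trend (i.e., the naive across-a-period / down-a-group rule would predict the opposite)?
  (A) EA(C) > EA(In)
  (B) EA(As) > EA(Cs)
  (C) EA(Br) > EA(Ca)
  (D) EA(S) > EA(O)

(D)

The general trend: electron affinity increases across a period and decreases down a group.
(A) C (period 2, group 14) vs In (period 5, group 13): the stated order agrees with the simple trend.
(B) As (period 4, group 15) vs Cs (period 6, group 1): the stated order agrees with the simple trend.
(C) Br (period 4, group 17) vs Ca (period 4, group 2): the stated order agrees with the simple trend.
(D) S (period 3, group 16) vs O (period 2, group 16): the stated order contradicts the simple trend.
The exception is (D): the compact 2p subshell of O repels the added electron more than S's larger 3p does.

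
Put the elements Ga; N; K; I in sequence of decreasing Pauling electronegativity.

N > I > Ga > K

Electronegativity increases across a period and decreases down a group, tracking effective nuclear charge and atomic size.
These span different periods and groups, so the two trends combine.
Ga > K: both are in period 4; the period trend gives Ga the larger value.
I > Ga: the two effects oppose for this pair; the across-period effect wins (2.66 vs 1.81).
N > I: the two effects oppose for this pair; the down-group effect wins (3.04 vs 2.66).
Approximate values (Pauling): N 3.04, K 0.82, Ga 1.81, I 2.66.
So from highest to lowest: N > I > Ga > K.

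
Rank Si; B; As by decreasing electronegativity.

B is in period 2, group 13; Si is in period 3, group 14; As is in period 4, group 15.
Smaller atoms with higher effective nuclear charge are more electronegative.
These sit on a diagonal, where the across-period and down-group effects partly cancel.
B > Si: the two effects oppose for this pair; the down-group effect wins (2.04 vs 1.90).
As > B: period and group pull opposite ways; the across-period shift dominates (2.18 vs 2.04).
Tabulated electronegativity (Pauling): B 2.04, Si 1.90, As 2.18.
So from highest to lowest: As > B > Si.

As > B > Si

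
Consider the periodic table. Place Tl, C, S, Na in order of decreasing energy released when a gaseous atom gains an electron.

S > C > Na > Tl

Electron affinity generally becomes more exothermic across a period toward the halogens and less exothermic down a group.
Here both period and group differ, so the two effects have to be weighed against each other.
Na > Tl: period and group pull opposite ways; the down-group shift dominates (53 vs 19 kJ/mol).
C > Na: both effects reinforce here, so C is clearly the higher of the two.
S > C: the two effects oppose for this pair; the across-period effect wins (200 vs 122 kJ/mol).
Approximate values (kJ/mol): C 122, Na 53, S 200, Tl 19.
So from highest to lowest: S > C > Na > Tl.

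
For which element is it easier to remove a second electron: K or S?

S

The second ionization energy removes an electron from the +1 ion. For each element: K⁺ is the bare [Ar] core; S⁺ still has 5 valence electrons.
Core electrons are held far more tightly than valence electrons, so K tops the IE_2 order.
Tabulated IE_2 (kJ/mol): K 3052, S 2252.
Overall IE_2 order: S < K.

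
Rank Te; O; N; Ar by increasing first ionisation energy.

Te < O < N < Ar

IE₁ increases left→right with effective nuclear charge and decreases top→bottom as the valence shell moves farther out.
Neither a single period nor a single group — weigh both effects.
O > Te: O sits above Te in group 16, so the down-group effect alone puts O higher.
N > O: this pair runs against the simple trend — see the exception note.
Ar > N: period and group pull opposite ways; the across-period shift dominates (1521 vs 1402 kJ/mol).
Note the exception: N has a higher first ionization energy than O, contrary to the simple trend — pairing an electron in O's 2p⁴ costs repulsion energy, so O ionizes more easily than half-filled N (2p³).
For reference (kJ/mol): N 1402, O 1314, Ar 1521, Te 869.
So from lowest to highest: Te < O < N < Ar.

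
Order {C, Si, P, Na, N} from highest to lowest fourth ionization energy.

Na > N > C > P > Si

The fourth ionization energy removes an electron from the +3 ion. For each element: C³⁺ still has 1 valence electron; Si³⁺ still has 1 valence electron; P³⁺ still has 2 valence electrons; Na³⁺ is already 2 electrons into the core; N³⁺ still has 2 valence electrons.
Pulling an electron out of a noble-gas core costs far more than removing a remaining valence electron, so Na sits at the high end of IE_4.
Valence configurations: C³⁺ [He]2s¹, Si³⁺ [Ne]3s¹, P³⁺ [Ne]3s², N³⁺ [He]2s².
Tabulated IE_4 (kJ/mol): C 6223, Si 4356, P 4964, Na 9543, N 7475.
So the fourth ionization energies run Si < P < C < N < Na.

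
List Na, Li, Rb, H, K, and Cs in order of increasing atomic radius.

H is in period 1, group 1; Li is in period 2, group 1; Na is in period 3, group 1; K is in period 4, group 1; Rb is in period 5, group 1; Cs is in period 6, group 1.
Atomic radius shrinks across a period as nuclear charge pulls the same shell inward, and grows down a group as new shells are added.
All are in group 1, so atomic radius increases down the group.
So from smallest to largest: H < Li < Na < K < Rb < Cs.

H < Li < Na < K < Rb < Cs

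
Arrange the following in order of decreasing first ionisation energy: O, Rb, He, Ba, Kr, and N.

He is in period 1, group 18; N is in period 2, group 15; O is in period 2, group 16; Kr is in period 4, group 18; Rb is in period 5, group 1; Ba is in period 6, group 2.
First ionization energy rises across a period (greater Z_eff holds electrons more tightly) and falls down a group (valence electrons are farther from the nucleus).
These span different periods and groups, so the two trends combine.
Ba > Rb: the two effects oppose for this pair; the across-period effect wins (503 vs 403 kJ/mol).
O > Ba: relative to Ba, both the across-period and down-group shifts push O's first ionization energy up.
Kr > O: the two effects oppose for this pair; the across-period effect wins (1351 vs 1314 kJ/mol).
N > Kr: the two effects oppose for this pair; the down-group effect wins (1402 vs 1351 kJ/mol).
He > N: both effects reinforce here, so He is clearly the higher of the two.
Note the exception: N has a higher first ionization energy than O, contrary to the simple trend — pairing an electron in O's 2p⁴ costs repulsion energy, so O ionizes more easily than half-filled N (2p³).
For reference (kJ/mol): He 2372, N 1402, O 1314, Kr 1351, Rb 403, Ba 503.
So from highest to lowest: He > N > Kr > O > Ba > Rb.

He > N > Kr > O > Ba > Rb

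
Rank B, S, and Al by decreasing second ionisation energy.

After 1 electron has been removed, what remains? B⁺ still has 2 valence electrons; S⁺ still has 5 valence electrons; Al⁺ still has 2 valence electrons.
All are still removing valence electrons, so compare the +1 ions as you would atoms: IE_2 generally rises across a period (higher Z_eff) and falls down a group (larger shell), subject to the usual subshell exceptions.
Valence configurations: B⁺ [He]2s², S⁺ [Ne]3s²3p³, Al⁺ [Ne]3s².
The numbers (kJ/mol): B 2427, S 2252, Al 1817.
Putting it together, IE_2: Al < S < B.

B > S > Al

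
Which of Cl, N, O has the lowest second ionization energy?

The second ionization energy removes an electron from the +1 ion. For each element: Cl⁺ still has 6 valence electrons; N⁺ still has 4 valence electrons; O⁺ still has 5 valence electrons.
All are still removing valence electrons, so compare the +1 ions as you would atoms: IE_2 generally rises across a period (higher Z_eff) and falls down a group (larger shell), subject to the usual subshell exceptions.
Valence configurations: Cl⁺ [Ne]3s²3p⁴, N⁺ [He]2s²2p², O⁺ [He]2s²2p³.
Approximate IE_2 values (kJ/mol): Cl 2298, N 2856, O 3388.
So the second ionization energies run Cl < N < O.

Cl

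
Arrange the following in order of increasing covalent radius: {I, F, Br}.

F is in period 2, group 17; Br is in period 4, group 17; I is in period 5, group 17.
Atomic radius shrinks across a period as nuclear charge pulls the same shell inward, and grows down a group as new shells are added.
All are in group 17, so atomic radius increases down the group.
So from smallest to largest: F < Br < I.

F < Br < I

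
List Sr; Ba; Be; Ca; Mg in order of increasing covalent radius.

Be < Mg < Ca < Sr < Ba

Across a period the added protons contract the valence shell; down a group each new principal shell makes the atom larger.
All are in group 2, so atomic radius increases down the group.
So from smallest to largest: Be < Mg < Ca < Sr < Ba.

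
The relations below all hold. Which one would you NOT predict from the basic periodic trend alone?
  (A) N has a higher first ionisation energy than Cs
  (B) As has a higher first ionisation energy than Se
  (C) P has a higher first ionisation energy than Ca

The general trend: first ionisation energy increases across a period and decreases down a group.
(A) N (period 2, group 15) vs Cs (period 6, group 1): the stated order agrees with the simple trend.
(B) As (period 4, group 15) vs Se (period 4, group 16): the stated order contradicts the simple trend.
(C) P (period 3, group 15) vs Ca (period 4, group 2): the stated order agrees with the simple trend.
The exception is (B): Se (4p⁴) ionizes more easily than half-filled As (4p³).

(B)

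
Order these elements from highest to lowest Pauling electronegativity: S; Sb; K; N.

N is in period 2, group 15; S is in period 3, group 16; K is in period 4, group 1; Sb is in period 5, group 15.
Electronegativity increases across a period and decreases down a group, tracking effective nuclear charge and atomic size.
These span different periods and groups, so the two trends combine.
Sb > K: period and group pull opposite ways; the across-period shift dominates (2.05 vs 0.82).
S > Sb: relative to Sb, both the across-period and down-group shifts push S's electronegativity up.
N > S: period and group pull opposite ways; the down-group shift dominates (3.04 vs 2.58).
For reference (Pauling): N 3.04, S 2.58, K 0.82, Sb 2.05.
So from highest to lowest: N > S > Sb > K.

N, S, Sb, K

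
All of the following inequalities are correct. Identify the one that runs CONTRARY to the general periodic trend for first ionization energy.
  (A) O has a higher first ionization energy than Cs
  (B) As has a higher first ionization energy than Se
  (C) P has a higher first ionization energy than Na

The general trend: first ionization energy increases across a period and decreases down a group.
(A) O (period 2, group 16) vs Cs (period 6, group 1): the stated order agrees with the simple trend.
(B) As (period 4, group 15) vs Se (period 4, group 16): the stated order contradicts the simple trend.
(C) P (period 3, group 15) vs Na (period 3, group 1): the stated order agrees with the simple trend.
The exception is (B): Se (4p⁴) ionizes more easily than half-filled As (4p³).

(B)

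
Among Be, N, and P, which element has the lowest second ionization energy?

The second ionization energy removes an electron from the +1 ion. For each element: Be⁺ still has 1 valence electron; N⁺ still has 4 valence electrons; P⁺ still has 4 valence electrons.
All are still removing valence electrons, so compare the +1 ions as you would atoms: IE_2 generally rises across a period (higher Z_eff) and falls down a group (larger shell), subject to the usual subshell exceptions.
Valence configurations: Be⁺ [He]2s¹, N⁺ [He]2s²2p², P⁺ [Ne]3s²3p².
Approximate IE_2 values (kJ/mol): Be 1757, N 2856, P 1907.
Putting it together, IE_2: Be < P < N.

Be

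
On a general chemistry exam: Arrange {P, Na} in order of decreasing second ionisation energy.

Na > P

The second ionization energy removes an electron from the +1 ion. For each element: P⁺ still has 4 valence electrons; Na⁺ is the bare [Ne] core.
Core electrons are held far more tightly than valence electrons, so Na tops the IE_2 order.
The numbers (kJ/mol): P 1907, Na 4562.
So the second ionization energies run P < Na.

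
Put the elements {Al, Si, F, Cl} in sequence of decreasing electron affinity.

F is in period 2, group 17; Al is in period 3, group 13; Si is in period 3, group 14; Cl is in period 3, group 17.
EA tends to increase across a period and decrease down a group, though the pattern is less regular than for IE or radius.
Here both period and group differ, so the two effects have to be weighed against each other.
Si > Al: Si lies to the right of Al in period 3, so the across-period effect alone puts Si higher.
F > Si: both effects reinforce here, so F is clearly the higher of the two.
Cl > F: this pair runs against the simple trend — see the exception note.
Note the exception: Cl has a higher electron affinity than F, contrary to the simple trend — F's small 2p subshell makes the incoming electron feel strong e⁻–e⁻ repulsion, so Cl actually releases more energy on gaining an electron.
Tabulated electron affinity (kJ/mol): F 328, Al 42, Si 134, Cl 349.
So from highest to lowest: Cl > F > Si > Al.

Cl > F > Si > Al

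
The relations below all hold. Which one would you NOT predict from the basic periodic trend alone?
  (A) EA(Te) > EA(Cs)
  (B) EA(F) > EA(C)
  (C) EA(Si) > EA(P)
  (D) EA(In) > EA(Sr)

The general trend: electron affinity increases across a period and decreases down a group.
(A) Te (period 5, group 16) vs Cs (period 6, group 1): the stated order agrees with the simple trend.
(B) F (period 2, group 17) vs C (period 2, group 14): the stated order agrees with the simple trend.
(C) Si (period 3, group 14) vs P (period 3, group 15): the stated order contradicts the simple trend.
(D) In (period 5, group 13) vs Sr (period 5, group 2): the stated order agrees with the simple trend.
The exception is (C): adding an electron to P's half-filled 3p³ is unfavourable, so Si (3p²) has the more exothermic EA.

(C)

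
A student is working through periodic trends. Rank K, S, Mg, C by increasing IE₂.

IE_2 is the cost of taking one more electron from the +1 cation: K⁺ is the bare [Ar] core; S⁺ still has 5 valence electrons; Mg⁺ still has 1 valence electron; C⁺ still has 3 valence electrons.
Pulling an electron out of a noble-gas core costs far more than removing a remaining valence electron, so K sits at the high end of IE_2.
Valence configurations: S⁺ [Ne]3s²3p³, Mg⁺ [Ne]3s¹, C⁺ [He]2s²2p¹.
Approximate IE_2 values (kJ/mol): K 3052, S 2252, Mg 1451, C 2353.
Overall IE_2 order: Mg < S < C < K.

Mg, S, C, K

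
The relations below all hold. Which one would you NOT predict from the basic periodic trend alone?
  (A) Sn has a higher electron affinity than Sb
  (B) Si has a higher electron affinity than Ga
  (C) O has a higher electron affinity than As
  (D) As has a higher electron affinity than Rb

(A)

The general trend: electron affinity increases across a period and decreases down a group.
(A) Sn (period 5, group 14) vs Sb (period 5, group 15): the stated order contradicts the simple trend.
(B) Si (period 3, group 14) vs Ga (period 4, group 13): the stated order agrees with the simple trend.
(C) O (period 2, group 16) vs As (period 4, group 15): the stated order agrees with the simple trend.
(D) As (period 4, group 15) vs Rb (period 5, group 1): the stated order agrees with the simple trend.
The exception is (A): adding an electron to Sb's half-filled 5p³ is unfavourable, so Sn has the more exothermic EA.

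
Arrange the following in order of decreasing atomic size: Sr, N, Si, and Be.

Sr, Si, Be, N

Across a period the added protons contract the valence shell; down a group each new principal shell makes the atom larger.
Neither a single period nor a single group — weigh both effects.
Be > N: Be lies to the left of N in period 2, so the across-period effect alone puts Be larger.
Si > Be: the two effects oppose for this pair; the down-group effect wins (116 vs 102 pm).
Sr > Si: relative to Si, both the across-period and down-group shifts push Sr's atomic radius up.
For reference (pm): Be 102, N 71, Si 116, Sr 185.
So from largest to smallest: Sr > Si > Be > N.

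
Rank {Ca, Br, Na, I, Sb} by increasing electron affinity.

Ca < Na < Sb < I < Br

Na is in period 3, group 1; Ca is in period 4, group 2; Br is in period 4, group 17; Sb is in period 5, group 15; I is in period 5, group 17.
Adding an electron releases more energy for atoms nearer the top right (short of the noble gases).
Neither a single period nor a single group — weigh both effects.
Na > Ca: period and group pull opposite ways; the down-group shift dominates (53 vs 2 kJ/mol).
Sb > Na: the two effects oppose for this pair; the across-period effect wins (103 vs 53 kJ/mol).
I > Sb: both are in period 5; the period trend gives I the larger value.
Br > I: Br sits above I in group 17, so the down-group effect alone puts Br higher.
Tabulated electron affinity (kJ/mol): Na 53, Ca 2, Br 325, Sb 103, I 295.
So from lowest to highest: Ca < Na < Sb < I < Br.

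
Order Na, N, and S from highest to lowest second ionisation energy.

After 1 electron has been removed, what remains? Na⁺ is the bare [Ne] core; N⁺ still has 4 valence electrons; S⁺ still has 5 valence electrons.
Breaking into a closed-shell core is much more expensive than removing a leftover valence electron — Na has the largest IE_2 here.
Valence configurations: N⁺ [He]2s²2p², S⁺ [Ne]3s²3p³.
The numbers (kJ/mol): Na 4562, N 2856, S 2252.
So the second ionization energies run S < N < Na.

Na > N > S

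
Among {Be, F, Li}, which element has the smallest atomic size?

Across a period the added protons contract the valence shell; down a group each new principal shell makes the atom larger.
All lie in period 2, so atomic radius increases right to left.
The smallest atomic size among these belongs to F.

F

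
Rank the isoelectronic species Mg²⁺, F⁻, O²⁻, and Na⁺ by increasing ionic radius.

Mg²⁺, Na⁺, F⁻, O²⁻

All of these have 10 electrons, so size is governed by nuclear charge alone: the more protons, the stronger the pull on the same electron cloud, and the smaller the ion.
Nuclear charges: Mg²⁺ (Z=12), Na⁺ (Z=11), F⁻ (Z=9), O²⁻ (Z=8).
Smallest to largest: Mg²⁺ < Na⁺ < F⁻ < O²⁻.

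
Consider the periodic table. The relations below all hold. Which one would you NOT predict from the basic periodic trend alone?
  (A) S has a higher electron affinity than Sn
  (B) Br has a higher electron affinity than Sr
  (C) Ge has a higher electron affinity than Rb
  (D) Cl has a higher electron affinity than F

(D)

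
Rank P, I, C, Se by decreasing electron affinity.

I, Se, C, P

C is in period 2, group 14; P is in period 3, group 15; Se is in period 4, group 16; I is in period 5, group 17.
Electron affinity generally becomes more exothermic across a period toward the halogens and less exothermic down a group.
These sit on a diagonal, where the across-period and down-group effects partly cancel.
C > P: the two effects oppose for this pair; the down-group effect wins (122 vs 72 kJ/mol).
Se > C: the two effects oppose for this pair; the across-period effect wins (195 vs 122 kJ/mol).
I > Se: the two effects oppose for this pair; the across-period effect wins (295 vs 195 kJ/mol).
Approximate values (kJ/mol): C 122, P 72, Se 195, I 295.
So from highest to lowest: I > Se > C > P.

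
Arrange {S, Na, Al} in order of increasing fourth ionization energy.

After 3 electrons have been removed, what remains? S³⁺ still has 3 valence electrons; Na³⁺ is already 2 electrons into the core; Al³⁺ is the bare [Ne] core.
Core electrons are held far more tightly than valence electrons, so Na and Al top the IE_4 order.
Approximate IE_4 values (kJ/mol): S 4556, Na 9543, Al 11577.
Overall IE_4 order: S < Na < Al.

S, Na, Al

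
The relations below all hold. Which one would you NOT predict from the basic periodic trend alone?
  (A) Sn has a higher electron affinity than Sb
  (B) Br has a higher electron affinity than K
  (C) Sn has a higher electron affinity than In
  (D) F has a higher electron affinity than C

The general trend: electron affinity increases across a period and decreases down a group.
(A) Sn (period 5, group 14) vs Sb (period 5, group 15): the stated order contradicts the simple trend.
(B) Br (period 4, group 17) vs K (period 4, group 1): the stated order agrees with the simple trend.
(C) Sn (period 5, group 14) vs In (period 5, group 13): the stated order agrees with the simple trend.
(D) F (period 2, group 17) vs C (period 2, group 14): the stated order agrees with the simple trend.
The exception is (A): adding an electron to Sb's half-filled 5p³ is unfavourable, so Sn has the more exothermic EA.

(A)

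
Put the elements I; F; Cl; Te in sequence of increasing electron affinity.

F is in period 2, group 17; Cl is in period 3, group 17; Te is in period 5, group 16; I is in period 5, group 17.
EA tends to increase across a period and decrease down a group, though the pattern is less regular than for IE or radius.
Here both period and group differ, so the two effects have to be weighed against each other.
I > Te: I lies to the right of Te in period 5, so the across-period effect alone puts I higher.
F > I: F sits above I in group 17, so the down-group effect alone puts F higher.
Cl > F: this pair runs against the simple trend — see the exception note.
Note the exception: Cl has a higher electron affinity than F, contrary to the simple trend — F's small 2p subshell makes the incoming electron feel strong e⁻–e⁻ repulsion, so Cl actually releases more energy on gaining an electron.
For reference (kJ/mol): F 328, Cl 349, Te 190, I 295.
So from lowest to highest: Te < I < F < Cl.

Te < I < F < Cl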